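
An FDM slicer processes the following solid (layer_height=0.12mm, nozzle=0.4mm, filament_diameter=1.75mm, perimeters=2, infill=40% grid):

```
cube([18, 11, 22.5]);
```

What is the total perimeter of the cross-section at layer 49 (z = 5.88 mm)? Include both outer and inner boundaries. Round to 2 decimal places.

At z = 5.88 mm: the cube (footprint 18×11) is included at this height (perimeter 58.00 mm). Overall, the cross-section is a single solid region. Total boundary length (outer) = 58.00 mm.

58.00 mm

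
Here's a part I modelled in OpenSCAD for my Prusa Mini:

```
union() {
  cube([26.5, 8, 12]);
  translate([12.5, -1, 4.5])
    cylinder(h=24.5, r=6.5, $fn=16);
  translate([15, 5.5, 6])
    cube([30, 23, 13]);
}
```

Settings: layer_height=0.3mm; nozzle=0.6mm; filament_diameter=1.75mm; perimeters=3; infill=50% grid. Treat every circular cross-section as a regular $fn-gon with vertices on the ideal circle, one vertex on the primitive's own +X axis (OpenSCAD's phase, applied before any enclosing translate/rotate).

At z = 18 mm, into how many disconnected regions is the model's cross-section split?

At z = 18 mm: the cube is absent (z outside [0, 12]); the r=6.5 cylinder at (12.5, -1) contributes a regular 16-gon of circumradius 6.5; the cube at (15, 5.5) (footprint 30×23) is included at this height; Merging all regions: the 2 present regions are separate (no shared area or edge), so areas and boundary lengths simply add and each stays a separate island — 2 connected regions. The result has 2 disconnected regions.

2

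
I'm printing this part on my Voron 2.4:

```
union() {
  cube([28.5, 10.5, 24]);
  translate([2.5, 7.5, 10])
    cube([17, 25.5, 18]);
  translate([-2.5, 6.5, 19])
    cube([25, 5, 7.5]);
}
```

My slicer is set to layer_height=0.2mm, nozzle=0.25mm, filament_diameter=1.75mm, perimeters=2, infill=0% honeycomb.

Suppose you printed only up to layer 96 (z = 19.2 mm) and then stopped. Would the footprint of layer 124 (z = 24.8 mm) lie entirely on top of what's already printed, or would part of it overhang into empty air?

Compare the two slices. At z = 19.2: the 28.5×10.5 cube contributes its full rectangle (area 299.25 mm²); the cube at (2.5, 7.5) is present — its section is the full 17×25.5 rectangle (area 433.50 mm²); the cube at (-2.5, 6.5) is present — its section is the full 25×5 rectangle (area 125.00 mm²); Combining (union): the regions partially overlap — summed areas 857.75 mm² minus the doubly-counted overlap 158.00 mm² gives 699.75 mm² — area = 699.75 mm². At z = 24.8: the cube does not reach this height (z outside [0, 24]); the 17×25.5 cube at (2.5, 7.5) contributes its full rectangle (area 433.50 mm²); the cube at (-2.5, 6.5) (footprint 25×5) is included at this height (area 125.00 mm²); Taking the union: the regions partially overlap — summed areas 558.50 mm² minus the doubly-counted overlap 68.00 mm² gives 490.50 mm² — area = 490.50 mm². Checking containment: the cross-section at z = 24.8 is a subset of the cross-section at z = 19.2.

entirely on top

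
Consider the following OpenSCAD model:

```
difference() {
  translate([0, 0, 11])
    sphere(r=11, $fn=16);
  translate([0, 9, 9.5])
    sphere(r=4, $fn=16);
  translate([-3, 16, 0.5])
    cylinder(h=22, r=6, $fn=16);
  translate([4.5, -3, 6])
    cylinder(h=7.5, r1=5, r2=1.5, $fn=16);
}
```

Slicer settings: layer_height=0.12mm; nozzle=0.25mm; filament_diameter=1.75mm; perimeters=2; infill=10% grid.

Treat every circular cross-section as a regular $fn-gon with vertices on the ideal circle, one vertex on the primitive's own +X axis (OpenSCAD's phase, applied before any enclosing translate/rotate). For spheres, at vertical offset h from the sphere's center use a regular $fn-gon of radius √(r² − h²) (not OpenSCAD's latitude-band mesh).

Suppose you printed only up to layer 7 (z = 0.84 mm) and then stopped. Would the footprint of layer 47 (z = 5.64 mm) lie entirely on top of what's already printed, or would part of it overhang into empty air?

Compare the two slices. At z = 0.84: the r=11 sphere contributes a regular 16-gon of circumradius √(11²−10.16²) = 4.216 (area = (16/2)·4.216²·sin(360°/16) = 54.42 mm²); the sphere at (0, 9) is not intersected at this z (|z−center|=8.660 > r=4); the r=6 cylinder at (-3, 16) gives a regular 16-gon of circumradius 6 (constant along its height) (area = (16/2)·6.000²·sin(360°/16) = 110.21 mm²); the cone at (4.5, -3) is absent (z outside [6, 13.5]); Taking the first minus the rest: starting from the r=11 sphere (54.42 mm²), the r=6 cylinder at (-3, 16) misses the remaining region (no effect) — area = 54.42 mm². At z = 5.64: the sphere: section is a regular 16-gon, circumradius = √(r²−h²) = √(11²−5.36²) = 9.606 (area = (16/2)·9.606²·sin(360°/16) = 282.48 mm²); the r=4 sphere at (0, 9) contributes a regular 16-gon of circumradius √(4²−3.86²) = 1.049 (area = (16/2)·1.049²·sin(360°/16) = 3.37 mm²); the r=6 cylinder at (-3, 16) contributes a regular 16-gon of circumradius 6 (area = (16/2)·6.000²·sin(360°/16) = 110.21 mm²); the cone at (4.5, -3) is absent (z outside [6, 13.5]); Taking the first minus the rest: starting from the r=11 sphere (282.48 mm²), the r=4 sphere at (0, 9) partially overlaps it — only the 2.70 mm² overlap (of its 3.37 mm²) is removed, clipping the outline; the r=6 cylinder at (-3, 16) misses the remaining region (no effect) — area = 279.78 mm². Checking containment: at z = 5.64 the cross-section extends beyond the z = 0.84 cross-section by about 225.36 mm².

part overhangs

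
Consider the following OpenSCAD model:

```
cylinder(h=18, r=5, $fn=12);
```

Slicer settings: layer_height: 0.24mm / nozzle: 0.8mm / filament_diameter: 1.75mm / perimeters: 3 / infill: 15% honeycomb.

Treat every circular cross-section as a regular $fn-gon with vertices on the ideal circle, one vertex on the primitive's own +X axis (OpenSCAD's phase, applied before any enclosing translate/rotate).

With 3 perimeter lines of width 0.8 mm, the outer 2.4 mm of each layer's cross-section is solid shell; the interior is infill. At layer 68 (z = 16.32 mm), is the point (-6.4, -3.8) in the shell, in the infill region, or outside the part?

outside

At z = 16.32 mm: the r=5 cylinder gives a regular 12-gon of circumradius 5 (constant along its height). Overall, the cross-section is a single solid region. The nearest boundary edge runs (-5.00, 0.00)→(-4.33, -2.50); distance from the point to it = 2.44 mm. The point is not inside any of the regions above, so it lies outside the cross-section (2.44 mm from the nearest boundary).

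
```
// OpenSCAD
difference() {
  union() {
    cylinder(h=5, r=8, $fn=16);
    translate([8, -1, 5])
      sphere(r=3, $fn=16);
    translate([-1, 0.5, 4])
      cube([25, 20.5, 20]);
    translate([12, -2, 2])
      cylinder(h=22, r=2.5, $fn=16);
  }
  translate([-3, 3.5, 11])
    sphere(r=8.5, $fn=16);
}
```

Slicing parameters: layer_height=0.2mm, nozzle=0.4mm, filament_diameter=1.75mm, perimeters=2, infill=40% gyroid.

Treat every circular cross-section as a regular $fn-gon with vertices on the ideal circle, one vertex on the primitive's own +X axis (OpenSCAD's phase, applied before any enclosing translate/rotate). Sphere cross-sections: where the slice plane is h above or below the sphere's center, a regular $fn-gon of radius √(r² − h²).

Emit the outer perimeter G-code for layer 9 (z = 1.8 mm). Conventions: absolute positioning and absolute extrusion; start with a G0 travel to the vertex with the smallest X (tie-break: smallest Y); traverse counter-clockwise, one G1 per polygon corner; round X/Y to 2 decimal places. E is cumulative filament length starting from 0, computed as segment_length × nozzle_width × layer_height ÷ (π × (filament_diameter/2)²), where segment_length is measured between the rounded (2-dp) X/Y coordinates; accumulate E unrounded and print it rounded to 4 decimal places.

G0 X-8.00 Y0.00 Z1.80
G1 X-7.39 Y-3.06 E0.1038
G1 X-5.66 Y-5.66 E0.2076
G1 X-3.06 Y-7.39 E0.3115
G1 X0.00 Y-8.00 E0.4153
G1 X3.06 Y-7.39 E0.5191
G1 X5.66 Y-5.66 E0.6229
G1 X7.39 Y-3.06 E0.7268
G1 X8.00 Y0.00 E0.8306
G1 X7.39 Y3.06 E0.9344
G1 X5.66 Y5.66 E1.0382
G1 X3.06 Y7.39 E1.1421
G1 X0.00 Y8.00 E1.2459
G1 X-3.06 Y7.39 E1.3497
G1 X-5.66 Y5.66 E1.4535
G1 X-7.39 Y3.06 E1.5574
G1 X-8.00 Y0.00 E1.6612

At z = 1.8 mm: the r=8 cylinder contributes a regular 16-gon of circumradius 8; the sphere at (8, -1) is not intersected at this z (|z−center|=3.200 > r=3); the cube at (-1, 0.5) does not reach this height (z outside [4, 24]); the cylinder at (12, -2) does not reach this height (z outside [2, 24]); Combining (union): only the r=8 cylinder is present, so the union is just that shape — 1 connected region; the sphere at (-3, 3.5) is not intersected at this z (|z−center|=9.200 > r=8.5); Subtracting the remaining from the first: none of the subtracted shapes is present at this height, so that combined region is unchanged — 1 connected region. The outline is a single polygon with 16 vertices. Extrusion per mm of travel: 0.4 × 0.2 / (π × 0.875²) = 0.033260. Accumulating E over each segment gives final E = 1.6612.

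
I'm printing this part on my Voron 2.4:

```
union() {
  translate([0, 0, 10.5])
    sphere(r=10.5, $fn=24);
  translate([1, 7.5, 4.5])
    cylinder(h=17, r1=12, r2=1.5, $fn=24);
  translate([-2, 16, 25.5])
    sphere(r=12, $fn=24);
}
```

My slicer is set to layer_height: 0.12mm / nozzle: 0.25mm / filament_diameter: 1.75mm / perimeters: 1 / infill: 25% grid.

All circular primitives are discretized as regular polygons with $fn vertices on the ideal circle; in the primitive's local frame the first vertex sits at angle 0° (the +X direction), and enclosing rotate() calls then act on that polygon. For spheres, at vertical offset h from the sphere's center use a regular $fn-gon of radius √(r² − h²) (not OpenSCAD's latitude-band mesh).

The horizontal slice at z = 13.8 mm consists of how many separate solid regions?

2

At z = 13.8 mm: the sphere: section is a regular 24-gon, circumradius = √(r²−h²) = √(10.5²−3.3²) = 9.968; the cone at (1, 7.5) (r1=12→r2=1.5) has section circumradius 6.256 here — a regular 24-gon; the sphere at (-2, 16): section is a regular 24-gon, circumradius = √(r²−h²) = √(12²−11.7²) = 2.666; Combining (union): the regions partially overlap (shared area 81.30 mm²), so overlapping operands fuse into one piece — 2 connected regions. The result has 2 disconnected regions.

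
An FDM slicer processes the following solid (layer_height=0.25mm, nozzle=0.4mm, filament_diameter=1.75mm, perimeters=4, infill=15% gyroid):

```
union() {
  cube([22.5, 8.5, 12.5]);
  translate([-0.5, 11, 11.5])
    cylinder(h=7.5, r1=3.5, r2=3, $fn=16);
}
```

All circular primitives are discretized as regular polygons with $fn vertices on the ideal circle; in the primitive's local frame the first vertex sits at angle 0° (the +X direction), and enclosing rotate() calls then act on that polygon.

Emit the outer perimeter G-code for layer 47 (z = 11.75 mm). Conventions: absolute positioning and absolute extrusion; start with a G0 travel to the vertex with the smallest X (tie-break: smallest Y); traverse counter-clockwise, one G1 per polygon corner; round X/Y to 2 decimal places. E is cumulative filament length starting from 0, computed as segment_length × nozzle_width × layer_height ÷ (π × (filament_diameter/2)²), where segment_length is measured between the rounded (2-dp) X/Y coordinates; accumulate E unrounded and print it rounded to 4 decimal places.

At z = 11.75 mm: the cube is present — its section is the full 22.5×8.5 rectangle; the cone at (-0.5, 11) contributes a regular 16-gon of circumradius 3.483 (interpolated between r1=3.5 and r2=3 at t=0.033); Combining (union): the regions partially overlap (shared area 1.05 mm²), so overlapping operands fuse into one piece — 1 connected region. The outline is a single polygon with 20 vertices. Extrusion per mm of travel: 0.4 × 0.25 / (π × 0.875²) = 0.041575. Accumulating E over each segment gives final E = 3.2762.

G0 X-3.98 Y11.00 Z11.75
G1 X-3.72 Y9.67 E0.0563
G1 X-2.96 Y8.54 E0.1130
G1 X-1.83 Y7.78 E0.1696
G1 X-0.50 Y7.52 E0.2259
G1 X0.00 Y7.62 E0.2471
G1 X0.00 Y0.00 E0.5639
G1 X22.50 Y0.00 E1.4994
G1 X22.50 Y8.50 E1.8527
G1 X1.91 Y8.50 E2.7088
G1 X1.96 Y8.54 E2.7114
G1 X2.72 Y9.67 E2.7681
G1 X2.98 Y11.00 E2.8244
G1 X2.72 Y12.33 E2.8807
G1 X1.96 Y13.46 E2.9374
G1 X0.83 Y14.22 E2.9940
G1 X-0.50 Y14.48 E3.0503
G1 X-1.83 Y14.22 E3.1067
G1 X-2.96 Y13.46 E3.1633
G1 X-3.72 Y12.33 E3.2199
G1 X-3.98 Y11.00 E3.2762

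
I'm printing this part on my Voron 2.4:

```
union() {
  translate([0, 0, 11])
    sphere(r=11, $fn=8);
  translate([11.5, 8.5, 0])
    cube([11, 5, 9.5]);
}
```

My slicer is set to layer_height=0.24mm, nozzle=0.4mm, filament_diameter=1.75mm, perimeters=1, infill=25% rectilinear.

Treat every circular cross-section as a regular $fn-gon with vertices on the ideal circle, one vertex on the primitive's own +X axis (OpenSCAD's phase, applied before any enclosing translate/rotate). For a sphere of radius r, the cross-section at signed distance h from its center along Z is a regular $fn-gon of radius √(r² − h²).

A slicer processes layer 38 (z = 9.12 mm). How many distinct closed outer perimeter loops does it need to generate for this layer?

At z = 9.12 mm: the r=11 sphere slices to a regular 8-gon of circumradius 10.838 (√(r²−h²) with h=1.88 from center); the cube at (11.5, 8.5) is present — its section is the full 11×5 rectangle; Merging all regions: the 2 present regions are separate (no shared area or edge), so areas and boundary lengths simply add and each stays a separate island — 2 connected regions. The result has 2 disconnected regions.

2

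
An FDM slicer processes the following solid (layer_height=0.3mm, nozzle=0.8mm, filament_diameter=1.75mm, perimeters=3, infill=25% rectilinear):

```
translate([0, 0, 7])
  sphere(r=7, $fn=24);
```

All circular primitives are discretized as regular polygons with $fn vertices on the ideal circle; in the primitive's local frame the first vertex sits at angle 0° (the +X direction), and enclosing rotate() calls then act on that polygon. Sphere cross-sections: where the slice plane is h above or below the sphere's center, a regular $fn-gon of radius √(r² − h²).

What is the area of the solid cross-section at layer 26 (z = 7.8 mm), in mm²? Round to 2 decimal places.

150.20 mm²

At z = 7.8 mm: the sphere: section is a regular 24-gon, circumradius = √(r²−h²) = √(7²−0.8²) = 6.954 (area = (24/2)·6.954²·sin(360°/24) = 150.20 mm²). Overall, the cross-section is a single solid region. Net area = 150.20 mm².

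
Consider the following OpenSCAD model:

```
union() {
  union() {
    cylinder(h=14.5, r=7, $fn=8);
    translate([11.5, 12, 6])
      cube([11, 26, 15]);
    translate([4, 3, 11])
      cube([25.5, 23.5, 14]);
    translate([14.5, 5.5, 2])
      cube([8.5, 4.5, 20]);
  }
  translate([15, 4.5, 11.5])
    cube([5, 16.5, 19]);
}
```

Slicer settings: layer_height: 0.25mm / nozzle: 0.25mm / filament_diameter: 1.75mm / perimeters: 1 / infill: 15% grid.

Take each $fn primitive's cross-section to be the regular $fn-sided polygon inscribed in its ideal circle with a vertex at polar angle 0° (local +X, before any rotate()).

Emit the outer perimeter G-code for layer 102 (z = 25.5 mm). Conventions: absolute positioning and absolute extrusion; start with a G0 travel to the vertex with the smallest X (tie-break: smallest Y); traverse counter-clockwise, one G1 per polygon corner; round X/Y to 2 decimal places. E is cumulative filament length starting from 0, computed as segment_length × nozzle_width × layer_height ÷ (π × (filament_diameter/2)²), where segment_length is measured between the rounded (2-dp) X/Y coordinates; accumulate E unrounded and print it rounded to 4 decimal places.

G0 X15.00 Y4.50 Z25.50
G1 X20.00 Y4.50 E0.1299
G1 X20.00 Y21.00 E0.5587
G1 X15.00 Y21.00 E0.6886
G1 X15.00 Y4.50 E1.1173

At z = 25.5 mm: the cylinder does not reach this height (z outside [0, 14.5]); the cube at (11.5, 12) does not reach this height (z outside [6, 21]); the cube at (4, 3) is absent (z outside [11, 25]); the cube at (14.5, 5.5) is not intersected at this z (z outside [2, 22]); Merging all regions: nothing is present at this height; the cube at (15, 4.5) is present — its section is the full 5×16.5 rectangle; Merging all regions: only the 5×16.5 cube at (15, 4.5) is present, so the union is just that shape — 1 connected region. The outline is a single polygon with 4 vertices. Extrusion per mm of travel: 0.25 × 0.25 / (π × 0.875²) = 0.025984. Accumulating E over each segment gives final E = 1.1173.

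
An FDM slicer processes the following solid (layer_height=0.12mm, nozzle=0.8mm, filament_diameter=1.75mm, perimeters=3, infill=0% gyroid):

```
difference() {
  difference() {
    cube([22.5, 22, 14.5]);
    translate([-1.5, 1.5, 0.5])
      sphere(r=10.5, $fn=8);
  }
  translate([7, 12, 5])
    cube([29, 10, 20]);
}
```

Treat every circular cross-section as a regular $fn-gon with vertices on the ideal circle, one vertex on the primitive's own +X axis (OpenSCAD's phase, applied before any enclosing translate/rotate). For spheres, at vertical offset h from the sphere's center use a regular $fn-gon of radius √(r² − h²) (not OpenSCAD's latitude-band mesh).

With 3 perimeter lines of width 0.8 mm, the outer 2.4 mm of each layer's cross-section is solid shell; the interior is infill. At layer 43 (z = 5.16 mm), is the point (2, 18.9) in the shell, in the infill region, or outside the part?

shell

At z = 5.16 mm: the cube is present — its section is the full 22.5×22 rectangle; the r=10.5 sphere at (-1.5, 1.5) contributes a regular 8-gon of circumradius √(10.5²−4.66²) = 9.409; After the difference (first − rest): starting from the 22.5×22 cube, the r=10.5 sphere at (-1.5, 1.5) partially overlaps it — only the 60.35 mm² overlap (of its 250.41 mm²) is removed, clipping the outline — 1 connected region; the 29×10 cube at (7, 12) contributes its full rectangle; After the difference (first − rest): starting from the result so far, the 29×10 cube at (7, 12) partially overlaps it — only the 155.00 mm² overlap (of its 290.00 mm²) is removed, clipping the outline — 1 connected region. Overall, the cross-section is a single solid region. The nearest boundary edge runs (0.00, 10.29)→(0.00, 22.00); distance from the point to it = 2.00 mm. The point is inside the cross-section, 2.00 mm from the nearest boundary — within the 2.4 mm shell band (3 × 0.8).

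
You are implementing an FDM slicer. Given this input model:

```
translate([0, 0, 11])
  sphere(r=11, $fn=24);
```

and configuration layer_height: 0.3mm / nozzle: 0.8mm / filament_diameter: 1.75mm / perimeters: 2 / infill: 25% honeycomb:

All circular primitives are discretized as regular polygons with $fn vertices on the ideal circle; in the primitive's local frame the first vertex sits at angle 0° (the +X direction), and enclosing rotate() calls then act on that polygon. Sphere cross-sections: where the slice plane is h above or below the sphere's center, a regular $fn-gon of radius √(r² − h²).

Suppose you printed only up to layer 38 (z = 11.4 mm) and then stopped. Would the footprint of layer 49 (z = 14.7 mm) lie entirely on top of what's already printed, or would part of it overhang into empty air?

Compare the two slices. At z = 11.4: the r=11 sphere slices to a regular 24-gon of circumradius 10.993 (√(r²−h²) with h=0.4 from center) (area = (24/2)·10.993²·sin(360°/24) = 375.31 mm²). At z = 14.7: the sphere: section is a regular 24-gon, circumradius = √(r²−h²) = √(11²−3.7²) = 10.359 (area = (24/2)·10.359²·sin(360°/24) = 333.29 mm²). Checking containment: the cross-section at z = 14.7 is a subset of the cross-section at z = 11.4.

entirely on top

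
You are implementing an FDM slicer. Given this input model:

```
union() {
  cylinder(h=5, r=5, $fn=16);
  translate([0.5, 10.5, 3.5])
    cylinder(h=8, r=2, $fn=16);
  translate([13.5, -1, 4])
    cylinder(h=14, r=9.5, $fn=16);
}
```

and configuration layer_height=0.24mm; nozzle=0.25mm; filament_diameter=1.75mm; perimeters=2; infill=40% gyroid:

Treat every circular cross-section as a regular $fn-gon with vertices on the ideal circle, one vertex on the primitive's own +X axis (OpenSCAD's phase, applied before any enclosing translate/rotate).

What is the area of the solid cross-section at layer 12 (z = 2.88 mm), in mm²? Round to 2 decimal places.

76.54 mm²

At z = 2.88 mm: the cylinder: section is a regular 16-gon, circumradius r=5 (area = (16/2)·5.000²·sin(360°/16) = 76.54 mm²); the cylinder at (0.5, 10.5) is not intersected at this z (z outside [3.5, 11.5]); the cylinder at (13.5, -1) is not intersected at this z (z outside [4, 18]); Taking the union: only the r=5 cylinder is present, so the union is just that shape — area = 76.54 mm². Overall, the cross-section is a single solid region. Net area = 76.54 mm².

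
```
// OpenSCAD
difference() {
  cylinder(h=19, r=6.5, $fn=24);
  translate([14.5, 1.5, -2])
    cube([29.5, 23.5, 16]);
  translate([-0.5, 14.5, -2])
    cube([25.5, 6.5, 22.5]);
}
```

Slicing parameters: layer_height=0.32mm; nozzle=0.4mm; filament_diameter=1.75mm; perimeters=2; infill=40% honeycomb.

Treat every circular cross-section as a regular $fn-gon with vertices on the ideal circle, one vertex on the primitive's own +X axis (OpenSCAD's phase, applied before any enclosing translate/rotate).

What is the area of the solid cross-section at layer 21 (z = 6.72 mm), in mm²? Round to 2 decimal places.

131.22 mm²

At z = 6.72 mm: the r=6.5 cylinder gives a regular 24-gon of circumradius 6.5 (constant along its height) (area = (24/2)·6.500²·sin(360°/24) = 131.22 mm²); the 29.5×23.5 cube at (14.5, 1.5) contributes its full rectangle (area 693.25 mm²); the cube at (-0.5, 14.5) is present — its section is the full 25.5×6.5 rectangle (area 165.75 mm²); Taking the first minus the rest: starting from the r=6.5 cylinder (131.22 mm²), the 29.5×23.5 cube at (14.5, 1.5) misses the remaining region (no effect); the 25.5×6.5 cube at (-0.5, 14.5) misses the remaining region (no effect) — area = 131.22 mm². Overall, the cross-section is a single solid region. Net area = 131.22 mm².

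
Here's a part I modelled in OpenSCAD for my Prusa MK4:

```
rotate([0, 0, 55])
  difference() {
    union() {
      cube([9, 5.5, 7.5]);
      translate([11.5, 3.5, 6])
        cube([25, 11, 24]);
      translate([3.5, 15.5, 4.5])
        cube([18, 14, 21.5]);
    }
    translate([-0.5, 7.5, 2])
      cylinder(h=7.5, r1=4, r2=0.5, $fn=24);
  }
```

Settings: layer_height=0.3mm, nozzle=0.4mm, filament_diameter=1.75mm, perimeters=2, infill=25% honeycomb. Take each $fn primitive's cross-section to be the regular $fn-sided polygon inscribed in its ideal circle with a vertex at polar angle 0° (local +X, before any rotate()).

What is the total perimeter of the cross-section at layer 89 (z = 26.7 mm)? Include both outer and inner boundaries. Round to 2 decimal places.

At z = 26.7 mm: the cube does not reach this height (z outside [0, 7.5]); the 25×11 cube at (11.5, 3.5) contributes its full rectangle (perimeter 72.00 mm); the cube at (3.5, 15.5) does not reach this height (z outside [4.5, 26]); Taking the union: only the 25×11 cube at (11.5, 3.5) is present, so the union is just that shape — boundary = 72.00 mm; the cone at (-0.5, 7.5) is absent (z outside [2, 9.5]); After the difference (first − rest): none of the subtracted shapes is present at this height, so that combined region is unchanged — boundary = 72.00 mm; (whole slice rotated 55° about Z — lengths, areas and connectivity unchanged). Overall, the cross-section is a single solid region. Total boundary length (outer) = 72.00 mm.

72.00 mm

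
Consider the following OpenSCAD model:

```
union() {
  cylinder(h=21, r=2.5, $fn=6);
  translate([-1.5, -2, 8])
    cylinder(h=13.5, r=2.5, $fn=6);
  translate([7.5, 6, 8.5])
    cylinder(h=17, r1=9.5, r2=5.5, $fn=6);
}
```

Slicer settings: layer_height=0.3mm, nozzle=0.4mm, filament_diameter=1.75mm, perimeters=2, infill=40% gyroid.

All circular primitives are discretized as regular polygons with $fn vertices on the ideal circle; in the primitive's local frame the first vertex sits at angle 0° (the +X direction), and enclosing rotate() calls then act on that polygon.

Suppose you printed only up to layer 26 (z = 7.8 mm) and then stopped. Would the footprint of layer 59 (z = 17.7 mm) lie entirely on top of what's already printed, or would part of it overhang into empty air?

Compare the two slices. At z = 7.8: the r=2.5 cylinder gives a regular 6-gon of circumradius 2.5 (constant along its height) (area = (6/2)·2.500²·sin(360°/6) = 16.24 mm²); the cylinder at (-1.5, -2) is absent (z outside [8, 21.5]); the cone at (7.5, 6) is not intersected at this z (z outside [8.5, 25.5]); Combining (union): only the r=2.5 cylinder is present, so the union is just that shape — area = 16.24 mm². At z = 17.7: the cylinder: section is a regular 6-gon, circumradius r=2.5 (area = (6/2)·2.500²·sin(360°/6) = 16.24 mm²); the r=2.5 cylinder at (-1.5, -2) gives a regular 6-gon of circumradius 2.5 (constant along its height) (area = (6/2)·2.500²·sin(360°/6) = 16.24 mm²); the cone at (7.5, 6) (r1=9.5→r2=5.5) has section circumradius 7.335 here — a regular 6-gon (area = (6/2)·7.335²·sin(360°/6) = 139.79 mm²); Taking the union: the regions partially overlap — summed areas 172.27 mm² minus the doubly-counted overlap 5.43 mm² gives 166.84 mm² — area = 166.84 mm². Checking containment: at z = 17.7 the cross-section extends beyond the z = 7.8 cross-section by about 150.60 mm².

part overhangs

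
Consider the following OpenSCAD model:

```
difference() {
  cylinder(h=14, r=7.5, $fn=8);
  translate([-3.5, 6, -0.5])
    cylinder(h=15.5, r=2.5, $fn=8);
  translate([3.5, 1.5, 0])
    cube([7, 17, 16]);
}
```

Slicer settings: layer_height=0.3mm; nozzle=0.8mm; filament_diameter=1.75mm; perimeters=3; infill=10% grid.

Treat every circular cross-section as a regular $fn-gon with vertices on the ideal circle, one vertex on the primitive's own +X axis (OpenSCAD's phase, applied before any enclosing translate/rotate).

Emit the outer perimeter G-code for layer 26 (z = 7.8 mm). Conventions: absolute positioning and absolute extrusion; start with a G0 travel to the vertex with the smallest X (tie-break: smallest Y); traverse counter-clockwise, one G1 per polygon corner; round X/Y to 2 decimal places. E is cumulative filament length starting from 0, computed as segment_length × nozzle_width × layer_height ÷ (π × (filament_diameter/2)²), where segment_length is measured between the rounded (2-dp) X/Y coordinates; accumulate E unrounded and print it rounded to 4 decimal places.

At z = 7.8 mm: the r=7.5 cylinder gives a regular 8-gon of circumradius 7.5 (constant along its height); the r=2.5 cylinder at (-3.5, 6) gives a regular 8-gon of circumradius 2.5 (constant along its height); the cube at (3.5, 1.5) (footprint 7×17) is included at this height; Taking the first minus the rest: starting from the r=7.5 cylinder, the r=2.5 cylinder at (-3.5, 6) partially overlaps it — only the 8.98 mm² overlap (of its 17.68 mm²) is removed, clipping the outline; the 7×17 cube at (3.5, 1.5) partially overlaps it — only the 10.53 mm² overlap (of its 119.00 mm²) is removed, clipping the outline — 1 connected region. The outline is a single polygon with 15 vertices. Extrusion per mm of travel: 0.8 × 0.3 / (π × 0.875²) = 0.099780. Accumulating E over each segment gives final E = 5.0260.

G0 X-7.50 Y0.00 Z7.80
G1 X-5.30 Y-5.30 E0.5726
G1 X0.00 Y-7.50 E1.1452
G1 X5.30 Y-5.30 E1.7178
G1 X7.50 Y0.00 E2.2903
G1 X6.88 Y1.50 E2.4523
G1 X3.50 Y1.50 E2.7896
G1 X3.50 Y6.05 E3.2436
G1 X0.00 Y7.50 E3.6216
G1 X-1.38 Y6.93 E3.7706
G1 X-1.00 Y6.00 E3.8708
G1 X-1.73 Y4.23 E4.0618
G1 X-3.50 Y3.50 E4.2529
G1 X-5.27 Y4.23 E4.4439
G1 X-5.51 Y4.81 E4.5066
G1 X-7.50 Y0.00 E5.0260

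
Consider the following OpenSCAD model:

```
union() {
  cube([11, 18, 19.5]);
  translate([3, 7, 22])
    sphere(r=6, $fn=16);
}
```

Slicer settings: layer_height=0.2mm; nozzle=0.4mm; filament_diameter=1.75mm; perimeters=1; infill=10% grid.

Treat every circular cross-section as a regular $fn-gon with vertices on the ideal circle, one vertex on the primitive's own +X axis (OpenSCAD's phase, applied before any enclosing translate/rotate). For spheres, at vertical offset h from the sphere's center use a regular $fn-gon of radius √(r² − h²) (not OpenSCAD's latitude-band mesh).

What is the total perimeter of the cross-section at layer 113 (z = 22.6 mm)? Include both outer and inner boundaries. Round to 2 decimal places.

37.27 mm

At z = 22.6 mm: the cube does not reach this height (z outside [0, 19.5]); the r=6 sphere at (3, 7) slices to a regular 16-gon of circumradius 5.970 (√(r²−h²) with h=0.6 from center) (perimeter = 2·16·5.970·sin(180°/16) = 37.27 mm); Merging all regions: only the r=6 sphere at (3, 7) is present, so the union is just that shape — boundary = 37.27 mm. Overall, the cross-section is a single solid region. Total boundary length (outer) = 37.27 mm.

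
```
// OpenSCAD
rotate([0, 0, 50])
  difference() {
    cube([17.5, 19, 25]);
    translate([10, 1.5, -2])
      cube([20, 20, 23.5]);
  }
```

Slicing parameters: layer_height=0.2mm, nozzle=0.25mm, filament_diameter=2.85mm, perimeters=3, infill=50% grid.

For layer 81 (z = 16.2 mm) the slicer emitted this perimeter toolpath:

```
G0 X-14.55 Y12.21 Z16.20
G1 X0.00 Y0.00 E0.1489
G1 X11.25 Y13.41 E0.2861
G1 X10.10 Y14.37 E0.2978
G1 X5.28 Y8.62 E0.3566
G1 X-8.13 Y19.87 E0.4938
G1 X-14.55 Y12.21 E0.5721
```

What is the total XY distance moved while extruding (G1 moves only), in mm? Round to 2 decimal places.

73.00 mm

Sum the Euclidean lengths of each G1 segment: total = 73.00 mm.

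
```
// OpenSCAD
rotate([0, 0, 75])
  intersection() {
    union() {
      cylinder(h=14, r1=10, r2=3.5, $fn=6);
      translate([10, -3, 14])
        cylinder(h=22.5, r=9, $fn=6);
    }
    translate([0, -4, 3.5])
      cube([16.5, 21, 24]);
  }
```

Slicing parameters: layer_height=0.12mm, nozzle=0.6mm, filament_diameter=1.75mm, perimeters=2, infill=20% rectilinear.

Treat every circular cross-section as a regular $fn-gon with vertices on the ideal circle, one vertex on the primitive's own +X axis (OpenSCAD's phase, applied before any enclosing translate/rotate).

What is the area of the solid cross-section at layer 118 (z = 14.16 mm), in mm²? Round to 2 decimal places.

At z = 14.16 mm: the cone is not intersected at this z (z outside [0, 14]); the r=9 cylinder at (10, -3) contributes a regular 6-gon of circumradius 9 (area = (6/2)·9.000²·sin(360°/6) = 210.44 mm²); Taking the union: only the r=9 cylinder at (10, -3) is present, so the union is just that shape — area = 210.44 mm²; the cube at (0, -4) (footprint 16.5×21) is included at this height (area 346.50 mm²); Keeping only the common overlap: the 16.5×21 cube at (0, -4) partially overlaps that combined region; clipping to the common part keeps 115.02 mm² — area = 115.02 mm²; (rotated 75° about Z; rotation is an isometry so areas/perimeters/island counts are preserved). Overall, the cross-section is a single solid region. Net area = 115.02 mm².

115.02 mm²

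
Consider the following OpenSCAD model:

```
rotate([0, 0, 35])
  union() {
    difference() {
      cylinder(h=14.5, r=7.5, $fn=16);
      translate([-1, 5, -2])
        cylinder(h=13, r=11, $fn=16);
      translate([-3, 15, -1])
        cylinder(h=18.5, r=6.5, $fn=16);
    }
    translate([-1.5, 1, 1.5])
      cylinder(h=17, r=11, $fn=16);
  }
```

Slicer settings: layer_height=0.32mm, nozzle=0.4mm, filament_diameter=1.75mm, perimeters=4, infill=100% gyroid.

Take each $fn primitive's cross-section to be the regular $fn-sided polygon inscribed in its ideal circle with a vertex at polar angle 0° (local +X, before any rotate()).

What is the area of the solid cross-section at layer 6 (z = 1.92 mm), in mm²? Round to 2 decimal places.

370.44 mm²

At z = 1.92 mm: the cylinder: section is a regular 16-gon, circumradius r=7.5 (area = (16/2)·7.500²·sin(360°/16) = 172.21 mm²); the cylinder at (-1, 5): section is a regular 16-gon, circumradius r=11 (area = (16/2)·11.000²·sin(360°/16) = 370.44 mm²); the r=6.5 cylinder at (-3, 15) gives a regular 16-gon of circumradius 6.5 (constant along its height) (area = (16/2)·6.500²·sin(360°/16) = 129.35 mm²); Subtracting the remaining from the first: starting from the r=7.5 cylinder (172.21 mm²), the r=11 cylinder at (-1, 5) partially overlaps it — only the 156.39 mm² overlap (of its 370.44 mm²) is removed, clipping the outline; the r=6.5 cylinder at (-3, 15) misses the remaining region (no effect) — area = 15.82 mm²; the cylinder at (-1.5, 1): section is a regular 16-gon, circumradius r=11 (area = (16/2)·11.000²·sin(360°/16) = 370.44 mm²); Merging all regions: the result so far lies entirely inside the r=11 cylinder at (-1.5, 1), so the union is just the r=11 cylinder at (-1.5, 1) — area = 370.44 mm²; (rotated 35° about Z; rotation is an isometry so areas/perimeters/island counts are preserved). Overall, the cross-section is a single solid region. Net area = 370.44 mm².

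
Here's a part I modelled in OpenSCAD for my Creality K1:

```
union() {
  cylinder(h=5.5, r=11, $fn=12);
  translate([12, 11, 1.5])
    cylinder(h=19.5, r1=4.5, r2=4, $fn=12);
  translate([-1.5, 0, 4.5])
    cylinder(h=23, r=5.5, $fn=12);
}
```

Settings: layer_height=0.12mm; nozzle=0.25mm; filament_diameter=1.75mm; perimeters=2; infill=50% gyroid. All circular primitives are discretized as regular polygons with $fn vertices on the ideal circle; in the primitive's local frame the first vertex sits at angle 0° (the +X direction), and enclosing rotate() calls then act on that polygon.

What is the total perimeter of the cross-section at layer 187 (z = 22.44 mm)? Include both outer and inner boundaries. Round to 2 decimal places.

At z = 22.44 mm: the cylinder does not reach this height (z outside [0, 5.5]); the cone at (12, 11) is not intersected at this z (z outside [1.5, 21]); the cylinder at (-1.5, 0): section is a regular 12-gon, circumradius r=5.5 (perimeter = 2·12·5.500·sin(180°/12) = 34.16 mm); Combining (union): only the r=5.5 cylinder at (-1.5, 0) is present, so the union is just that shape — boundary = 34.16 mm. Overall, the cross-section is a single solid region. Total boundary length (outer) = 34.16 mm.

34.16 mm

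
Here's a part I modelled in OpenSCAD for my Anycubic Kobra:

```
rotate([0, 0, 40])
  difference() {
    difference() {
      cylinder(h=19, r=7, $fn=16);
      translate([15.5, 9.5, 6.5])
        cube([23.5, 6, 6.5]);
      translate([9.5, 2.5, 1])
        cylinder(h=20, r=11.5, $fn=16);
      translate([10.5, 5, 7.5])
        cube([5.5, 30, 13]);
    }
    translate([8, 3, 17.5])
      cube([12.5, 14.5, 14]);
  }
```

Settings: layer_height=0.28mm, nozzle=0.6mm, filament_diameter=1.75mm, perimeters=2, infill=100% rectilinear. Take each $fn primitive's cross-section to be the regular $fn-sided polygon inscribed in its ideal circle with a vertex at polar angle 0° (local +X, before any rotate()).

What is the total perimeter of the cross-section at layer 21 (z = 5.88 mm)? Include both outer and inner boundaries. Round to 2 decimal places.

At z = 5.88 mm: the r=7 cylinder gives a regular 16-gon of circumradius 7 (constant along its height) (perimeter = 2·16·7.000·sin(180°/16) = 43.70 mm); the cube at (15.5, 9.5) does not reach this height (z outside [6.5, 13]); the r=11.5 cylinder at (9.5, 2.5) gives a regular 16-gon of circumradius 11.5 (constant along its height) (perimeter = 2·16·11.500·sin(180°/16) = 71.79 mm); the cube at (10.5, 5) is not intersected at this z (z outside [7.5, 20.5]); After the difference (first − rest): starting from the r=7 cylinder, the r=11.5 cylinder at (9.5, 2.5) partially overlaps it — only the 85.91 mm² overlap (of its 404.88 mm²) is removed, clipping the outline — boundary = 38.21 mm; the cube at (8, 3) is not intersected at this z (z outside [17.5, 31.5]); After the difference (first − rest): none of the subtracted shapes is present at this height, so that combined region is unchanged — boundary = 38.21 mm; (whole slice rotated 40° about Z — lengths, areas and connectivity unchanged). Overall, the cross-section is a single solid region. Total boundary length (outer) = 38.21 mm.

38.21 mm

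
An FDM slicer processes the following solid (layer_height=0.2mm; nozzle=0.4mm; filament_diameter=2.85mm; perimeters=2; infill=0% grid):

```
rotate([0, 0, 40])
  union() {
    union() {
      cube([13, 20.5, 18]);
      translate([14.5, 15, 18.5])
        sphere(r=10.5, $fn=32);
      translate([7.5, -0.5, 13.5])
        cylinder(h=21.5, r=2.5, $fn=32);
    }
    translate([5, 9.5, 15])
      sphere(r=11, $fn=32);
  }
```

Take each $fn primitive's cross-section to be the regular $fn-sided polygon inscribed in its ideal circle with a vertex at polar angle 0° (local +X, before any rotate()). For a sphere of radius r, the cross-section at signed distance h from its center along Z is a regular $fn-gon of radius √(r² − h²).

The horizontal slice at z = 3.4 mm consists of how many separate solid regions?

1

At z = 3.4 mm: the cube (footprint 13×20.5) is included at this height; the sphere at (14.5, 15) does not reach this height (|z−center|=15.100 > r=10.5); the cylinder at (7.5, -0.5) is not intersected at this z (z outside [13.5, 35]); Combining (union): only the 13×20.5 cube is present, so the union is just that shape — 1 connected region; the sphere at (5, 9.5) is absent (|z−center|=11.600 > r=11); Taking the union: only that combined region is present, so the union is just that shape — 1 connected region; (whole slice rotated 40° about Z — lengths, areas and connectivity unchanged). The result has 1 disconnected region.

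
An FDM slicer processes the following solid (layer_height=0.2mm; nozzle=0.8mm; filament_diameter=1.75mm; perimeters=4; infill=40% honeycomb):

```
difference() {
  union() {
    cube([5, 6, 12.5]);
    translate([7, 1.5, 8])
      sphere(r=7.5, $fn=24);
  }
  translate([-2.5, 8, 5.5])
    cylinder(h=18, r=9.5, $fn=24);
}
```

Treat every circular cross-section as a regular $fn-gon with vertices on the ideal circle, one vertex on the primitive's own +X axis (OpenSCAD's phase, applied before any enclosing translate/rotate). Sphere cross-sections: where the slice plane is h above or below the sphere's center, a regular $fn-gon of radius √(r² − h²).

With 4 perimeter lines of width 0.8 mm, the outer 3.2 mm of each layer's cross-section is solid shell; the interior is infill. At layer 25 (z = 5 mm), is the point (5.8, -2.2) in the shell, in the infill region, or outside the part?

At z = 5 mm: the 5×6 cube contributes its full rectangle; the sphere at (7, 1.5): section is a regular 24-gon, circumradius = √(r²−h²) = √(7.5²−3²) = 6.874; Taking the union: the regions partially overlap (shared area 26.52 mm²), so overlapping operands fuse into one piece — 1 connected region; the cylinder at (-2.5, 8) is absent (z outside [5.5, 23.5]); Taking the first minus the rest: none of the subtracted shapes is present at this height, so the result so far is unchanged — 1 connected region. Overall, the cross-section is a single solid region. The nearest boundary edge runs (5.22, -5.14)→(3.56, -4.45); distance from the point to it = 2.94 mm. The point is inside the cross-section, 2.94 mm from the nearest boundary — within the 3.2 mm shell band (4 × 0.8).

shell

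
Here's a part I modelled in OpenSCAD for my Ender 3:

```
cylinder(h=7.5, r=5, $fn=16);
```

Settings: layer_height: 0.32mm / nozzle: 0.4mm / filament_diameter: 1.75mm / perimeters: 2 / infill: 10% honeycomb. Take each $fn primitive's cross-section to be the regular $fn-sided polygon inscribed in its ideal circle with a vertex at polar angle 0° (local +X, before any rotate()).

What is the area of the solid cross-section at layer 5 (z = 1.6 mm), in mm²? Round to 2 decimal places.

At z = 1.6 mm: the r=5 cylinder contributes a regular 16-gon of circumradius 5 (area = (16/2)·5.000²·sin(360°/16) = 76.54 mm²). Overall, the cross-section is a single solid region. Net area = 76.54 mm².

76.54 mm²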